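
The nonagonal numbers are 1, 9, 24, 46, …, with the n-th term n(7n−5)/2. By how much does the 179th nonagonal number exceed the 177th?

179·(7·179 − 5)/2 = 111696 and 177·(7·177 − 5)/2 = 109209.
Difference: 111696 − 109209 = 2487.

2487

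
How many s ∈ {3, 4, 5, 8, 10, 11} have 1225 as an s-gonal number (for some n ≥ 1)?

s = 3: P(3, 49) = 1225. ✓
s = 4: P(4, 35) = 1225. ✓
s = 5: P(5, 28) = 1162 and P(5, 29) = 1247; 1225 is not s-gonal.
s = 8: P(8, 20) = 1160 and P(8, 21) = 1281; 1225 is not s-gonal.
s = 10: P(10, 17) = 1105 and P(10, 18) = 1242; 1225 is not s-gonal.
s = 11: P(11, 16) = 1096 and P(11, 17) = 1241; 1225 is not s-gonal.
Hits: s ∈ {3, 4} → 2.

2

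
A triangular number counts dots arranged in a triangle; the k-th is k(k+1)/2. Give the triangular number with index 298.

44551

The 298th triangular number is n(n+1)/2 with n = 298.
298·299/2 = 89102/2 = 44551.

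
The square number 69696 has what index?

We need n² = 69696, so n = √69696 = 264.

264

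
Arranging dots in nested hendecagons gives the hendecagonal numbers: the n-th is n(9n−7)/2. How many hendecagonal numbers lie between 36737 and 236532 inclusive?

The n-th hendecagonal number is n(9n−7)/2.
Smallest index with value ≥ 36737: n = 91 (giving 36946).
Largest index with value ≤ 236532: n = 229 (giving 235183).
Indices 91 through 229: 139 terms.

139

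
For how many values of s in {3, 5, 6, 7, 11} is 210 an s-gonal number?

2

s = 3: P(3, 20) = 210. ✓
s = 5: P(5, 12) = 210. ✓
s = 6: P(6, 10) = 190 and P(6, 11) = 231; 210 is not s-gonal.
s = 7: P(7, 9) = 189 and P(7, 10) = 235; 210 is not s-gonal.
s = 11: P(11, 7) = 196 and P(11, 8) = 260; 210 is not s-gonal.
Hits: s ∈ {3, 5} → 2.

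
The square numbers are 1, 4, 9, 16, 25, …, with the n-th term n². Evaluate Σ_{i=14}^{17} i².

966

Σ_{i=14}^{17} i² = 1785 − 819 = 966.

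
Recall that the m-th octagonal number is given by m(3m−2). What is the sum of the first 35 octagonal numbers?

43470

Σ i(3i−2) = 3Σi² − 2Σi over i = 1..35.
Σi = 630 and Σi² = 14910.
3·14910 − 2·630 = 43470.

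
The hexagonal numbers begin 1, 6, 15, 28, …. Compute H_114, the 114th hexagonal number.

The 114th hexagonal number is n(2n−1) with n = 114.
114·(2·114 − 1) = 114·227 = 25878.

25878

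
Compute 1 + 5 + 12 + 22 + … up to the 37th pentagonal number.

26011

Σ i(3i−1)/2 = (3Σi² − Σi) / 2 over i = 1..37.
Σi = 703 and Σi² = 17575.
(3·17575 − 1·703) / 2 = 52022/2 = 26011.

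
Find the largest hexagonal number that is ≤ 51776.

Solve n(2n−1) ≤ 51776 for integer n.
n = 161 gives 51681 ≤ 51776, while n = 162 gives 52326 > 51776; so the answer is 51681.

51681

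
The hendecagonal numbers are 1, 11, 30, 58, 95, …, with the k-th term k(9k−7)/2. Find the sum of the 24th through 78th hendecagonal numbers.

Σ i(9i−7)/2 = (9Σi² − 7Σi) / 2 over i = 24..78.
Σi = 3081 − 276 = 2805 and Σi² = 161239 − 4324 = 156915.
(9·156915 − 7·2805) / 2 = 1392600/2 = 696300.

696300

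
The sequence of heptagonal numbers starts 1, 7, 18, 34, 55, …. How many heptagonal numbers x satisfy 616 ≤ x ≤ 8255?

42

The n-th heptagonal number is n(5n−3)/2.
Smallest index with value ≥ 616: n = 16 (giving 616).
Largest index with value ≤ 8255: n = 57 (giving 8037).
Indices 16 through 57: 42 terms.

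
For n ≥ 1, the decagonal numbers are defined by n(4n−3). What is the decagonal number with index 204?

204·(4·204 − 3) = 204·813 = 165852.

165852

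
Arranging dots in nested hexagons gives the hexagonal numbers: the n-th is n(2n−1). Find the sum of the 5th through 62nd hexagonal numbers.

Σ i(2i−1) = 2Σi² − Σi over i = 5..62.
Σi = 1953 − 10 = 1943 and Σi² = 81375 − 30 = 81345.
2·81345 − 1·1943 = 160747.

160747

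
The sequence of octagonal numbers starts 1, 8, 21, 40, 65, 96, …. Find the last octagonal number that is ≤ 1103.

1045

Solve n(3n−2) ≤ 1103 for integer n.
n = 19 gives 1045 ≤ 1103, while n = 20 gives 1160 > 1103; so the answer is 1045.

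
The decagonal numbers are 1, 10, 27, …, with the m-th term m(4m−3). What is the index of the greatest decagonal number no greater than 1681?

Solve n(4n−3) ≤ 1681 for integer n.
n = 20 gives 1540 ≤ 1681, while n = 21 gives 1701 > 1681; so the answer is index 20.

20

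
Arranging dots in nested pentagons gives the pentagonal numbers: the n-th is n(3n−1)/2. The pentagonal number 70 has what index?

Set n(3n−1)/2 = 70, giving 3n² − n − 140 = 0.
So n = (1 + 41) / 6 = 42/6 = 7.

7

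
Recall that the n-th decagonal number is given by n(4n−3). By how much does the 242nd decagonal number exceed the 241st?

Consecutive decagonal numbers differ by 8n − 7: here 8·242 − 7 = 1929.

1929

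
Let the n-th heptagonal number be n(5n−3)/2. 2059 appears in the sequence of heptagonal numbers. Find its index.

Set n(5n−3)/2 = 2059, giving 5n² − 3n − 4118 = 0.
The discriminant is 9 + 40·2059 = 82369, and √82369 = 287.
So n = (3 + 287) / 10 = 290/10 = 29.
Check: 29·(5·29 − 3)/2 = 2059. ✓

29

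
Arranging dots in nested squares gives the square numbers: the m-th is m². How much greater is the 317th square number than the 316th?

633

n² − (n−1)² = 2n − 1, so 317² − 316² = 2·317 − 1 = 633.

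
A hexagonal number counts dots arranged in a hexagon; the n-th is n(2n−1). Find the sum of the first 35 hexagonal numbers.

Σ i(2i−1) = 2Σi² − Σi over i = 1..35.
Σi = 630 and Σi² = 14910.
2·14910 − 1·630 = 29190.

29190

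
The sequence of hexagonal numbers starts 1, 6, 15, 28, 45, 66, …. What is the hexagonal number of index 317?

The 317th hexagonal number is n(2n−1) with n = 317.
317·(2·317 − 1) = 317·633 = 200661.

200661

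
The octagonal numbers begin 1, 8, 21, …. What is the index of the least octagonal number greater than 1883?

26

Solve n(3n−2) > 1883 for integer n.
The largest n with value ≤ 1883 is 25 (since 1825 ≤ 1883 < 1976), so the first above is n = 26, value 1976.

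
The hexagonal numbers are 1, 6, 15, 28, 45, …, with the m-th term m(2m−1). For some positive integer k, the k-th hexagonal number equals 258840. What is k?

Set n(2n−1) = 258840, giving 2n² − n − 258840 = 0.
The discriminant is 1 + 8·258840 = 2070721, and √2070721 = 1439.
So n = (1 + 1439) / 4 = 1440/4 = 360.

360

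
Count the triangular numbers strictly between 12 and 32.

The n-th triangular number is n(n+1)/2.
Smallest index with value > 12: n = 5 (giving 15).
Largest index with value < 32: n = 7 (giving 28).
Indices 5 through 7: 3 terms.

3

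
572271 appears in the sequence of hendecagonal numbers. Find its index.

357

Set n(9n−7)/2 = 572271, giving 9n² − 7n − 1144542 = 0.
The discriminant is 49 + 72·572271 = 41203561, and √41203561 = 6419.
So n = (7 + 6419) / 18 = 6426/18 = 357.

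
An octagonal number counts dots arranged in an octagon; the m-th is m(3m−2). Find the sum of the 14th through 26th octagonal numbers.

15626

Σ i(3i−2) = 3Σi² − 2Σi over i = 14..26.
Σi = 351 − 91 = 260 and Σi² = 6201 − 819 = 5382.
3·5382 − 2·260 = 15626.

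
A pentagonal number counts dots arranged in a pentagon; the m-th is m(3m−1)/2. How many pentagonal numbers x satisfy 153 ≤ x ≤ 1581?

22

The n-th pentagonal number is n(3n−1)/2.
Smallest index with value ≥ 153: n = 11 (giving 176).
Largest index with value ≤ 1581: n = 32 (giving 1520).
Indices 11 through 32: 22 terms.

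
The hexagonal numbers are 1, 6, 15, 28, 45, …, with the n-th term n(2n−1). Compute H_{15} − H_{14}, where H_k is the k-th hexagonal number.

57

Consecutive hexagonal numbers differ by 4n − 3: here 4·15 − 3 = 57.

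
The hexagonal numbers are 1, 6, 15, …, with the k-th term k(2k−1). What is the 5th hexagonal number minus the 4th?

17

Consecutive hexagonal numbers differ by 4n − 3: here 4·5 − 3 = 17.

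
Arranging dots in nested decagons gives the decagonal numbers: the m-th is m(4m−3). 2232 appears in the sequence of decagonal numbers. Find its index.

24

Set n(4n−3) = 2232, giving 4n² − 3n − 2232 = 0.
The discriminant is 9 + 16·2232 = 35721, and √35721 = 189.
So n = (3 + 189) / 8 = 192/8 = 24.
Check: 24·(4·24 − 3) = 2232. ✓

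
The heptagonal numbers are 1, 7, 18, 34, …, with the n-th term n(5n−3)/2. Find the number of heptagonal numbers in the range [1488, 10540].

41

The n-th heptagonal number is n(5n−3)/2.
Smallest index with value ≥ 1488: n = 25 (giving 1525).
Largest index with value ≤ 10540: n = 65 (giving 10465).
Indices 25 through 65: 41 terms.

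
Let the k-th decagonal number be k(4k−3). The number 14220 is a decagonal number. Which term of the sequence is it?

60

Set n(4n−3) = 14220, giving 4n² − 3n − 14220 = 0.
So n = (3 + 477) / 8 = 480/8 = 60.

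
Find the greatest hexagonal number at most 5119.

Solve n(2n−1) ≤ 5119 for integer n.
n = 50 gives 4950 ≤ 5119, while n = 51 gives 5151 > 5119; so the answer is 4950.

4950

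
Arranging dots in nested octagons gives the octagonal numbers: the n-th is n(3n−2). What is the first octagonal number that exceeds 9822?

9976

Solve n(3n−2) > 9822 for integer n.
The largest n with value ≤ 9822 is 57 (since 9633 ≤ 9822 < 9976), so the first above is n = 58, value 9976.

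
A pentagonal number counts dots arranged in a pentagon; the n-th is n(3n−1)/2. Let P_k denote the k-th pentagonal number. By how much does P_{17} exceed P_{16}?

49

Consecutive pentagonal numbers differ by 3n − 2: here 3·17 − 2 = 49.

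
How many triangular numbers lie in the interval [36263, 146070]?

The n-th triangular number is n(n+1)/2.
Smallest index with value ≥ 36263: n = 269 (giving 36315).
Largest index with value ≤ 146070: n = 540 (giving 146070).
Indices 269 through 540: 272 terms.

272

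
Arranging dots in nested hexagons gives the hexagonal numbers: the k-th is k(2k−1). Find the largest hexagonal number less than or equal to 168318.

167910

Solve n(2n−1) ≤ 168318 for integer n.
n = 290 gives 167910 ≤ 168318, while n = 291 gives 169071 > 168318; so the answer is 167910.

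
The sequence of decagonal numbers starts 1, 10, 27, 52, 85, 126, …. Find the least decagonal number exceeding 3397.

Solve n(4n−3) > 3397 for integer n.
The largest n with value ≤ 3397 is 29 (since 3277 ≤ 3397 < 3510), so the first above is n = 30, value 3510.

3510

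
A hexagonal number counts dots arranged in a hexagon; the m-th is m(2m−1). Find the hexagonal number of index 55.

The 55th hexagonal number is n(2n−1) with n = 55.
55·(2·55 − 1) = 55·109 = 5995.

5995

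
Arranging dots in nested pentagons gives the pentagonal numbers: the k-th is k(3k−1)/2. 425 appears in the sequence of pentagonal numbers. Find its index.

17

Set n(3n−1)/2 = 425, giving 3n² − n − 850 = 0.
The discriminant is 1 + 24·425 = 10201, and √10201 = 101.
So n = (1 + 101) / 6 = 102/6 = 17.
Check: 17·(3·17 − 1)/2 = 425. ✓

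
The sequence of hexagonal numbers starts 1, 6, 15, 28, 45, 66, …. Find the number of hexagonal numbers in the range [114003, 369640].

192

The n-th hexagonal number is n(2n−1).
Smallest index with value ≥ 114003: n = 239 (giving 114003).
Largest index with value ≤ 369640: n = 430 (giving 369370).
Indices 239 through 430: 192 terms.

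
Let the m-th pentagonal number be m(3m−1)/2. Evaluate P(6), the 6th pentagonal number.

51

The 6th pentagonal number is n(3n−1)/2 with n = 6.
6·(3·6 − 1)/2 = 6·17/2 = 51.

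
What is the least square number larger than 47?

49

Solve n² > 47 for integer n.
The largest n with value ≤ 47 is 6 (since 36 ≤ 47 < 49), so the first above is n = 7, value 49.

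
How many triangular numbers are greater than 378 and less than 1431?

25

The n-th triangular number is n(n+1)/2.
Smallest index with value > 378: n = 28 (giving 406).
Largest index with value < 1431: n = 52 (giving 1378).
Indices 28 through 52: 25 terms.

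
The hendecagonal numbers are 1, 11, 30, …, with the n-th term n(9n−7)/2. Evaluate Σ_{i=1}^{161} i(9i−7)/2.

6272721

Σ i(9i−7)/2 = (9Σi² − 7Σi) / 2 over i = 1..161.
Σi = 13041 and Σi² = 1404081.
(9·1404081 − 7·13041) / 2 = 12545442/2 = 6272721.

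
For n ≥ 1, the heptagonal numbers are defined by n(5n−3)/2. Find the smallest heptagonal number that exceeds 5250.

5452

Solve n(5n−3)/2 > 5250 for integer n.
The largest n with value ≤ 5250 is 46 (since 5221 ≤ 5250 < 5452), so the first above is n = 47, value 5452.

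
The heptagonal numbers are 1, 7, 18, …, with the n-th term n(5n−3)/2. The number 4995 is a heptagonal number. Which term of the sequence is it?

45

Set n(5n−3)/2 = 4995, giving 5n² − 3n − 9990 = 0.
The discriminant is 9 + 40·4995 = 199809, and √199809 = 447.
So n = (3 + 447) / 10 = 450/10 = 45.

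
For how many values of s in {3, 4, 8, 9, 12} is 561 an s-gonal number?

2

s = 3: P(3, 33) = 561. ✓
s = 4: P(4, 23) = 529 and P(4, 24) = 576; 561 is not s-gonal.
s = 8: P(8, 14) = 560 and P(8, 15) = 645; 561 is not s-gonal.
s = 9: P(9, 13) = 559 and P(9, 14) = 651; 561 is not s-gonal.
s = 12: P(12, 11) = 561. ✓
Hits: s ∈ {3, 12} → 2.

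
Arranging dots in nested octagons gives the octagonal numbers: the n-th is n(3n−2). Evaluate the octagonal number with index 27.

The 27th octagonal number is n(3n−2) with n = 27.
27·(3·27 − 2) = 27·79 = 2133.

2133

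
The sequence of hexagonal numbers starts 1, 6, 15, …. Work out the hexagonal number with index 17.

561

The 17th hexagonal number is n(2n−1) with n = 17.
17·(2·17 − 1) = 17·33 = 561.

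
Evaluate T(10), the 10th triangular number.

55

The 10th triangular number is n(n+1)/2 with n = 10.
10·11/2 = 110/2 = 55.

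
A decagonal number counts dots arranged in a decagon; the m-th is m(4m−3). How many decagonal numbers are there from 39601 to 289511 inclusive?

170

The n-th decagonal number is n(4n−3).
Smallest index with value ≥ 39601: n = 100 (giving 39700).
Largest index with value ≤ 289511: n = 269 (giving 288637).
Indices 100 through 269: 170 terms.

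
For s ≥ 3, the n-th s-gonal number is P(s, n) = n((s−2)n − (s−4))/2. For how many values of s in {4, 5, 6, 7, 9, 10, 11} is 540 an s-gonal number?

2

s = 4: P(4, 23) = 529 and P(4, 24) = 576; 540 is not s-gonal.
s = 5: P(5, 19) = 532 and P(5, 20) = 590; 540 is not s-gonal.
s = 6: P(6, 16) = 496 and P(6, 17) = 561; 540 is not s-gonal.
s = 7: P(7, 15) = 540. ✓
s = 9: P(9, 12) = 474 and P(9, 13) = 559; 540 is not s-gonal.
s = 10: P(10, 12) = 540. ✓
s = 11: P(11, 11) = 506 and P(11, 12) = 606; 540 is not s-gonal.
Hits: s ∈ {7, 10} → 2.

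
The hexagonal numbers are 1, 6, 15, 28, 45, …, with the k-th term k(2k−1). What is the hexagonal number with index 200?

The 200th hexagonal number is n(2n−1) with n = 200.
200·(2·200 − 1) = 200·399 = 79800.

79800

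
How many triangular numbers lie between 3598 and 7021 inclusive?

The n-th triangular number is n(n+1)/2.
Smallest index with value ≥ 3598: n = 85 (giving 3655).
Largest index with value ≤ 7021: n = 118 (giving 7021).
Indices 85 through 118: 34 terms.

34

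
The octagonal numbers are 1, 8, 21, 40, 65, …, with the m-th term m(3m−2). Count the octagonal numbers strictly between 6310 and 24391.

The n-th octagonal number is n(3n−2).
Smallest index with value > 6310: n = 47 (giving 6533).
Largest index with value < 24391: n = 90 (giving 24120).
Indices 47 through 90: 44 terms.

44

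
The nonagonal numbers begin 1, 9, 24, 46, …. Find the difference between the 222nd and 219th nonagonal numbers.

222·(7·222 − 5)/2 = 171939 and 219·(7·219 − 5)/2 = 167316.
Difference: 171939 − 167316 = 4623.

4623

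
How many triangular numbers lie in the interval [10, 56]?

The n-th triangular number is n(n+1)/2.
Smallest index with value ≥ 10: n = 4 (giving 10).
Largest index with value ≤ 56: n = 10 (giving 55).
Indices 4 through 10: 7 terms.

7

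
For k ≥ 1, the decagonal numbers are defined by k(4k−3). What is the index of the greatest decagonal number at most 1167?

17

Solve n(4n−3) ≤ 1167 for integer n.
n = 17 gives 1105 ≤ 1167, while n = 18 gives 1242 > 1167; so the answer is index 17.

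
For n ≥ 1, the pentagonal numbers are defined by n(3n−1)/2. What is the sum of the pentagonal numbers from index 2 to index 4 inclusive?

39

Σ i(3i−1)/2 = (3Σi² − Σi) / 2 over i = 2..4.
Σi = 10 − 1 = 9 and Σi² = 30 − 1 = 29.
(3·29 − 1·9) / 2 = 78/2 = 39.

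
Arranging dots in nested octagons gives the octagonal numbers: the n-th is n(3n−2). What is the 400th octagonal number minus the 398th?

400·(3·400 − 2) = 479200 and 398·(3·398 − 2) = 474416.
Difference: 479200 − 474416 = 4784.

4784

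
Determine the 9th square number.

The 9th square number is n² with n = 9.
9² = 81.

81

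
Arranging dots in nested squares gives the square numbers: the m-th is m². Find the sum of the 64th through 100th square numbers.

253006

Σ_{i=64}^{100} i² = 338350 − 85344 = 253006.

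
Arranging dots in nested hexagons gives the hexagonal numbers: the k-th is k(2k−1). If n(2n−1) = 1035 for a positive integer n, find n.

Set n(2n−1) = 1035, giving 2n² − n − 1035 = 0.
So n = (1 + 91) / 4 = 92/4 = 23.

23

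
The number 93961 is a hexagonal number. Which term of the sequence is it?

217

Set n(2n−1) = 93961, giving 2n² − n − 93961 = 0.
The discriminant is 1 + 8·93961 = 751689, and √751689 = 867.
So n = (1 + 867) / 4 = 868/4 = 217.
Check: 217·(2·217 − 1) = 93961. ✓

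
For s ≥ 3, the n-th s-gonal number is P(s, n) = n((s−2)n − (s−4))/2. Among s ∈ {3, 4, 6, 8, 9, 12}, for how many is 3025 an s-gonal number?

2

s = 3: P(3, 77) = 3003 and P(3, 78) = 3081; 3025 is not s-gonal.
s = 4: P(4, 55) = 3025. ✓
s = 6: P(6, 39) = 3003 and P(6, 40) = 3160; 3025 is not s-gonal.
s = 8: P(8, 32) = 3008 and P(8, 33) = 3201; 3025 is not s-gonal.
s = 9: P(9, 29) = 2871 and P(9, 30) = 3075; 3025 is not s-gonal.
s = 12: P(12, 25) = 3025. ✓
Hits: s ∈ {4, 12} → 2.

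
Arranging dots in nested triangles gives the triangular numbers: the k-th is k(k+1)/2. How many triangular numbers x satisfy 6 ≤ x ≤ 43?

The n-th triangular number is n(n+1)/2.
Smallest index with value ≥ 6: n = 3 (giving 6).
Largest index with value ≤ 43: n = 8 (giving 36).
Indices 3 through 8: 6 terms.

6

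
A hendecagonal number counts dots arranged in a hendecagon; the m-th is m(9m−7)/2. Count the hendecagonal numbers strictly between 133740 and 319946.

The n-th hendecagonal number is n(9n−7)/2.
Smallest index with value > 133740: n = 173 (giving 134075).
Largest index with value < 319946: n = 267 (giving 319866).
Indices 173 through 267: 95 terms.

95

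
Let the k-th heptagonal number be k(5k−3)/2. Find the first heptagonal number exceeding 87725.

88078

Solve n(5n−3)/2 > 87725 for integer n.
The largest n with value ≤ 87725 is 187 (since 87142 ≤ 87725 < 88078), so the first above is n = 188, value 88078.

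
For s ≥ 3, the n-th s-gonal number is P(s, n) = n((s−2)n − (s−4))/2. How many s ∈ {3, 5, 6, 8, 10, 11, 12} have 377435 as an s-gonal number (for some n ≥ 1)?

1

s = 3: P(3, 868) = 377146 and P(3, 869) = 378015; 377435 is not s-gonal.
s = 5: P(5, 501) = 376251 and P(5, 502) = 377755; 377435 is not s-gonal.
s = 6: P(6, 434) = 376278 and P(6, 435) = 378015; 377435 is not s-gonal.
s = 8: P(8, 355) = 377365 and P(8, 356) = 379496; 377435 is not s-gonal.
s = 10: P(10, 307) = 376075 and P(10, 308) = 378532; 377435 is not s-gonal.
s = 11: P(11, 290) = 377435. ✓
s = 12: P(12, 275) = 377025 and P(12, 276) = 379776; 377435 is not s-gonal.
Hits: s ∈ {11} → 1.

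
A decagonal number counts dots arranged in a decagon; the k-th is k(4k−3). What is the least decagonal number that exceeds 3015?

3052

Solve n(4n−3) > 3015 for integer n.
The largest n with value ≤ 3015 is 27 (since 2835 ≤ 3015 < 3052), so the first above is n = 28, value 3052.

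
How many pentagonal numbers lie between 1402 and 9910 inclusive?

51

The n-th pentagonal number is n(3n−1)/2.
Smallest index with value ≥ 1402: n = 31 (giving 1426).
Largest index with value ≤ 9910: n = 81 (giving 9801).
Indices 31 through 81: 51 terms.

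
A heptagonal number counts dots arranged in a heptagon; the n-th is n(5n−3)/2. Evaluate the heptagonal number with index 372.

345402

The 372nd heptagonal number is n(5n−3)/2 with n = 372.
372·(5·372 − 3)/2 = 372·1857/2 = 345402.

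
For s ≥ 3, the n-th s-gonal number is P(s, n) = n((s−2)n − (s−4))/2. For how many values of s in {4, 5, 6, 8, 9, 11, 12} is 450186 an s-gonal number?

1

s = 4: P(4, 670) = 448900 and P(4, 671) = 450241; 450186 is not s-gonal.
s = 5: P(5, 548) = 450182 and P(5, 549) = 451827; 450186 is not s-gonal.
s = 6: P(6, 474) = 448878 and P(6, 475) = 450775; 450186 is not s-gonal.
s = 8: P(8, 387) = 448533 and P(8, 388) = 450856; 450186 is not s-gonal.
s = 9: P(9, 359) = 450186. ✓
s = 11: P(11, 316) = 448246 and P(11, 317) = 451091; 450186 is not s-gonal.
s = 12: P(12, 300) = 448800 and P(12, 301) = 451801; 450186 is not s-gonal.
Hits: s ∈ {9} → 1.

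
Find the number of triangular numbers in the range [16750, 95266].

The n-th triangular number is n(n+1)/2.
Smallest index with value ≥ 16750: n = 183 (giving 16836).
Largest index with value ≤ 95266: n = 436 (giving 95266).
Indices 183 through 436: 254 terms.

254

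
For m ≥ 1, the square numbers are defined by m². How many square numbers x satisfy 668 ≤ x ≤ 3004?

The n-th square number is n².
Smallest index with value ≥ 668: n = 26 (giving 676).
Largest index with value ≤ 3004: n = 54 (giving 2916).
Indices 26 through 54: 29 terms.

29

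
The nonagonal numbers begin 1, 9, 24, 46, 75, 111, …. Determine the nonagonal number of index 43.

The 43rd nonagonal number is n(7n−5)/2 with n = 43.
43·(7·43 − 5)/2 = 43·296/2 = 43·148 = 6364.

6364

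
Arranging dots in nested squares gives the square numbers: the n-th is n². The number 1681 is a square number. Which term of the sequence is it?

41

We need n² = 1681, so n = √1681 = 41.
Check: 41² = 1681. ✓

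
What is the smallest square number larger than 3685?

Solve n² > 3685 for integer n.
The largest n with value ≤ 3685 is 60 (since 3600 ≤ 3685 < 3721), so the first above is n = 61, value 3721.

3721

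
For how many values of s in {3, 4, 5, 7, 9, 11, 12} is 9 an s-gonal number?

s = 3: P(3, 3) = 6 and P(3, 4) = 10; 9 is not s-gonal.
s = 4: P(4, 3) = 9. ✓
s = 5: P(5, 2) = 5 and P(5, 3) = 12; 9 is not s-gonal.
s = 7: P(7, 2) = 7 and P(7, 3) = 18; 9 is not s-gonal.
s = 9: P(9, 2) = 9. ✓
s = 11: P(11, 1) = 1 and P(11, 2) = 11; 9 is not s-gonal.
s = 12: P(12, 1) = 1 and P(12, 2) = 12; 9 is not s-gonal.
Hits: s ∈ {4, 9} → 2.

2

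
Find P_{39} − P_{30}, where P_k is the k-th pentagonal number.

927

39·(3·39 − 1)/2 = 2262 and 30·(3·30 − 1)/2 = 1335.
Difference: 2262 − 1335 = 927.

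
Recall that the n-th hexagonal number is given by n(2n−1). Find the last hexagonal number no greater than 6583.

Solve n(2n−1) ≤ 6583 for integer n.
n = 57 gives 6441 ≤ 6583, while n = 58 gives 6670 > 6583; so the answer is 6441.

6441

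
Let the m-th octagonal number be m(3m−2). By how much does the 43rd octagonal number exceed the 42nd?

253

Consecutive octagonal numbers differ by 6n − 5: here 6·43 − 5 = 253.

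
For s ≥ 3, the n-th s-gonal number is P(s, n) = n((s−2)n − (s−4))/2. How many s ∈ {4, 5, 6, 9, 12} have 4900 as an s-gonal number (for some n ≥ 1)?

s = 4: P(4, 70) = 4900. ✓
s = 5: P(5, 57) = 4845 and P(5, 58) = 5017; 4900 is not s-gonal.
s = 6: P(6, 49) = 4753 and P(6, 50) = 4950; 4900 is not s-gonal.
s = 9: P(9, 37) = 4699 and P(9, 38) = 4959; 4900 is not s-gonal.
s = 12: P(12, 31) = 4681 and P(12, 32) = 4992; 4900 is not s-gonal.
Hits: s ∈ {4} → 1.

1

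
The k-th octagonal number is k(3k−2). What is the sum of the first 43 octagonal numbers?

80410

Σ i(3i−2) = 3Σi² − 2Σi over i = 1..43.
Σi = 946 and Σi² = 27434.
3·27434 − 2·946 = 80410.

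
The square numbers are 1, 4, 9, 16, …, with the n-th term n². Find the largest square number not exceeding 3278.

3249

Solve n² ≤ 3278 for integer n.
n = 57 gives 3249 ≤ 3278, while n = 58 gives 3364 > 3278; so the answer is 3249.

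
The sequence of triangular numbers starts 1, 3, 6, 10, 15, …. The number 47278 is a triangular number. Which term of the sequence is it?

307

Set n(n+1)/2 = 47278, giving n² + n − 94556 = 0.
The discriminant is 1 + 8·47278 = 378225, and √378225 = 615.
So n = (-1 + 615) / 2 = 614/2 = 307.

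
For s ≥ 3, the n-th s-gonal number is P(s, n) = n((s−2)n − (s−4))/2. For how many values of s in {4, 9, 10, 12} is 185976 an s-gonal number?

1

s = 4: P(4, 431) = 185761 and P(4, 432) = 186624; 185976 is not s-gonal.
s = 9: P(9, 230) = 184575 and P(9, 231) = 186186; 185976 is not s-gonal.
s = 10: P(10, 216) = 185976. ✓
s = 12: P(12, 193) = 185473 and P(12, 194) = 187404; 185976 is not s-gonal.
Hits: s ∈ {10} → 1.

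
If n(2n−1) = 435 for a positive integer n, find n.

15

Set n(2n−1) = 435, giving 2n² − n − 435 = 0.
The discriminant is 1 + 8·435 = 3481, and √3481 = 59.
So n = (1 + 59) / 4 = 60/4 = 15.
Check: 15·(2·15 − 1) = 435. ✓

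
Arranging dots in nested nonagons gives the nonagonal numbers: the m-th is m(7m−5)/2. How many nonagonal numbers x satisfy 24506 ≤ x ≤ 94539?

The n-th nonagonal number is n(7n−5)/2.
Smallest index with value ≥ 24506: n = 85 (giving 25075).
Largest index with value ≤ 94539: n = 164 (giving 93726).
Indices 85 through 164: 80 terms.

80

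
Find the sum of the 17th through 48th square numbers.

Σ_{i=17}^{48} i² = 38024 − 1496 = 36528.

36528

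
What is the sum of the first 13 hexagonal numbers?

1547

Σ i(2i−1) = 2Σi² − Σi over i = 1..13.
Σi = 91 and Σi² = 819.
2·819 − 1·91 = 1547.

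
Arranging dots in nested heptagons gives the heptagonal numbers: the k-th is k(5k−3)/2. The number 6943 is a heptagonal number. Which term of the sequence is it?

Set n(5n−3)/2 = 6943, giving 5n² − 3n − 13886 = 0.
The discriminant is 9 + 40·6943 = 277729, and √277729 = 527.
So n = (3 + 527) / 10 = 530/10 = 53.
Check: 53·(5·53 − 3)/2 = 6943. ✓

53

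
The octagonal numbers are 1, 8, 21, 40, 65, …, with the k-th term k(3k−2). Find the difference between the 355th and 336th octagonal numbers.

355·(3·355 − 2) = 377365 and 336·(3·336 − 2) = 338016.
Difference: 377365 − 338016 = 39349.

39349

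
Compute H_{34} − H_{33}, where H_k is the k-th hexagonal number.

Consecutive hexagonal numbers differ by 4n − 3: here 4·34 − 3 = 133.

133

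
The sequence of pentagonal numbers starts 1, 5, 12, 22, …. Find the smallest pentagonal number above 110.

Solve n(3n−1)/2 > 110 for integer n.
The largest n with value ≤ 110 is 8 (since 92 ≤ 110 < 117), so the first above is n = 9, value 117.

117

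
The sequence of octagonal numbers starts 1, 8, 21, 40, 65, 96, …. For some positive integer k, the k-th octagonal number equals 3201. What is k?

33

Set n(3n−2) = 3201, giving 3n² − 2n − 3201 = 0.
The discriminant is 4 + 12·3201 = 38416, and √38416 = 196.
So n = (2 + 196) / 6 = 198/6 = 33.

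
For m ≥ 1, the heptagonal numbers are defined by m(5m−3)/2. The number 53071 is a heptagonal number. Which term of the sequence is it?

146

Set n(5n−3)/2 = 53071, giving 5n² − 3n − 106142 = 0.
The discriminant is 9 + 40·53071 = 2122849, and √2122849 = 1457.
So n = (3 + 1457) / 10 = 1460/10 = 146.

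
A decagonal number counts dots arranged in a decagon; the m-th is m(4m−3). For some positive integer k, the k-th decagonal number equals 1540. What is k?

20

Set n(4n−3) = 1540, giving 4n² − 3n − 1540 = 0.
The discriminant is 9 + 16·1540 = 24649, and √24649 = 157.
So n = (3 + 157) / 8 = 160/8 = 20.
Check: 20·(4·20 − 3) = 1540. ✓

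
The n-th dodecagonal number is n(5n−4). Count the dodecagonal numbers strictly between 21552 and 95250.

The n-th dodecagonal number is n(5n−4).
Smallest index with value > 21552: n = 67 (giving 22177).
Largest index with value < 95250: n = 138 (giving 94668).
Indices 67 through 138: 72 terms.

72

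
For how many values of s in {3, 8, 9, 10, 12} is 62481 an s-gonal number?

1

s = 3: P(3, 353) = 62481. ✓
s = 8: P(8, 144) = 61920 and P(8, 145) = 62785; 62481 is not s-gonal.
s = 9: P(9, 133) = 61579 and P(9, 134) = 62511; 62481 is not s-gonal.
s = 10: P(10, 125) = 62125 and P(10, 126) = 63126; 62481 is not s-gonal.
s = 12: P(12, 112) = 62272 and P(12, 113) = 63393; 62481 is not s-gonal.
Hits: s ∈ {3} → 1.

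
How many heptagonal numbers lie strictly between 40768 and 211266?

The n-th heptagonal number is n(5n−3)/2.
Smallest index with value > 40768: n = 129 (giving 41409).
Largest index with value < 211266: n = 290 (giving 209815).
Indices 129 through 290: 162 terms.

162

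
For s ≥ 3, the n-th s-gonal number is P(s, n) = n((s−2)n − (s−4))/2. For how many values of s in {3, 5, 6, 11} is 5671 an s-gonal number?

s = 3: P(3, 106) = 5671. ✓
s = 5: P(5, 61) = 5551 and P(5, 62) = 5735; 5671 is not s-gonal.
s = 6: P(6, 53) = 5565 and P(6, 54) = 5778; 5671 is not s-gonal.
s = 11: P(11, 35) = 5390 and P(11, 36) = 5706; 5671 is not s-gonal.
Hits: s ∈ {3} → 1.

1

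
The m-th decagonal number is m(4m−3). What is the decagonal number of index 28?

The 28th decagonal number is n(4n−3) with n = 28.
28·(4·28 − 3) = 28·109 = 3052.

3052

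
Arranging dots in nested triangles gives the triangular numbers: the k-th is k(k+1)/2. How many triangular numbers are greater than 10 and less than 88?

8

The n-th triangular number is n(n+1)/2.
Smallest index with value > 10: n = 5 (giving 15).
Largest index with value < 88: n = 12 (giving 78).
Indices 5 through 12: 8 terms.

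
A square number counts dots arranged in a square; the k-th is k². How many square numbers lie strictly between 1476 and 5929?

38

The n-th square number is n².
Smallest index with value > 1476: n = 39 (giving 1521).
Largest index with value < 5929: n = 76 (giving 5776).
Indices 39 through 76: 38 terms.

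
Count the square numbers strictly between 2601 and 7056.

The n-th square number is n².
Smallest index with value > 2601: n = 52 (giving 2704).
Largest index with value < 7056: n = 83 (giving 6889).
Indices 52 through 83: 32 terms.

32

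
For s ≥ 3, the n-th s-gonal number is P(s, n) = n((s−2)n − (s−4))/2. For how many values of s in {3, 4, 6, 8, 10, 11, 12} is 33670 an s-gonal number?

2

s = 3: P(3, 259) = 33670. ✓
s = 4: P(4, 183) = 33489 and P(4, 184) = 33856; 33670 is not s-gonal.
s = 6: P(6, 130) = 33670. ✓
s = 8: P(8, 106) = 33496 and P(8, 107) = 34133; 33670 is not s-gonal.
s = 10: P(10, 92) = 33580 and P(10, 93) = 34317; 33670 is not s-gonal.
s = 11: P(11, 86) = 32981 and P(11, 87) = 33756; 33670 is not s-gonal.
s = 12: P(12, 82) = 33292 and P(12, 83) = 34113; 33670 is not s-gonal.
Hits: s ∈ {3, 6} → 2.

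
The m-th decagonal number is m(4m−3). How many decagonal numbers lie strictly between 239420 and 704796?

175

The n-th decagonal number is n(4n−3).
Smallest index with value > 239420: n = 246 (giving 241326).
Largest index with value < 704796: n = 420 (giving 704340).
Indices 246 through 420: 175 terms.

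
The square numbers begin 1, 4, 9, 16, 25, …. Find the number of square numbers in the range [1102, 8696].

The n-th square number is n².
Smallest index with value ≥ 1102: n = 34 (giving 1156).
Largest index with value ≤ 8696: n = 93 (giving 8649).
Indices 34 through 93: 60 terms.

60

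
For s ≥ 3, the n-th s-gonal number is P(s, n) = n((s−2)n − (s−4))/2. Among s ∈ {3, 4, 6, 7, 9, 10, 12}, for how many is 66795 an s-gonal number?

2

s = 3: P(3, 365) = 66795. ✓
s = 4: P(4, 258) = 66564 and P(4, 259) = 67081; 66795 is not s-gonal.
s = 6: P(6, 183) = 66795. ✓
s = 7: P(7, 163) = 66178 and P(7, 164) = 66994; 66795 is not s-gonal.
s = 9: P(9, 138) = 66309 and P(9, 139) = 67276; 66795 is not s-gonal.
s = 10: P(10, 129) = 66177 and P(10, 130) = 67210; 66795 is not s-gonal.
s = 12: P(12, 115) = 65665 and P(12, 116) = 66816; 66795 is not s-gonal.
Hits: s ∈ {3, 6} → 2.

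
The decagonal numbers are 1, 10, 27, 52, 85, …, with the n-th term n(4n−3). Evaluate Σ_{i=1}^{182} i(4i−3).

Σ i(4i−3) = 4Σi² − 3Σi over i = 1..182.
Σi = 16653 and Σi² = 2026115.
4·2026115 − 3·16653 = 8054501.

8054501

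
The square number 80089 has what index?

We need n² = 80089, so n = √80089 = 283.

283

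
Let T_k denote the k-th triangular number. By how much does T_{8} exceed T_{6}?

15

8·9/2 = 36 and 6·7/2 = 21.
Difference: 36 − 21 = 15.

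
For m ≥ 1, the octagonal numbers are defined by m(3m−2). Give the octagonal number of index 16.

The 16th octagonal number is n(3n−2) with n = 16.
16·(3·16 − 2) = 16·46 = 736.

736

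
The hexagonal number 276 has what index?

12

Set n(2n−1) = 276, giving 2n² − n − 276 = 0.
So n = (1 + 47) / 4 = 48/4 = 12.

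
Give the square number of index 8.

The 8th square number is n² with n = 8.
8² = 64.

64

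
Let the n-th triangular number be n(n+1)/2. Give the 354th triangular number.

62835

The 354th triangular number is n(n+1)/2 with n = 354.
354·355/2 = 125670/2 = 62835.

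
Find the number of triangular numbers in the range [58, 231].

11

The n-th triangular number is n(n+1)/2.
Smallest index with value ≥ 58: n = 11 (giving 66).
Largest index with value ≤ 231: n = 21 (giving 231).
Indices 11 through 21: 11 terms.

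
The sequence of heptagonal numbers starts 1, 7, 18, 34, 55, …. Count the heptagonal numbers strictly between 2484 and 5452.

The n-th heptagonal number is n(5n−3)/2.
Smallest index with value > 2484: n = 32 (giving 2512).
Largest index with value < 5452: n = 46 (giving 5221).
Indices 32 through 46: 15 terms.

15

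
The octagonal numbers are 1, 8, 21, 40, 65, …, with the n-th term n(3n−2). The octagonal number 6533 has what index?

Set n(3n−2) = 6533, giving 3n² − 2n − 6533 = 0.
The discriminant is 4 + 12·6533 = 78400, and √78400 = 280.
So n = (2 + 280) / 6 = 282/6 = 47.
Check: 47·(3·47 − 2) = 6533. ✓

47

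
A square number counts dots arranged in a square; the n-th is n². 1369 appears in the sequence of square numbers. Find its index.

37

We need n² = 1369, so n = √1369 = 37.
Check: 37² = 1369. ✓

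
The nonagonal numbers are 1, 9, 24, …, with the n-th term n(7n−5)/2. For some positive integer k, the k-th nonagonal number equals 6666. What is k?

44

Set n(7n−5)/2 = 6666, giving 7n² − 5n − 13332 = 0.
So n = (5 + 611) / 14 = 616/14 = 44.
Check: 44·(7·44 − 5)/2 = 6666. ✓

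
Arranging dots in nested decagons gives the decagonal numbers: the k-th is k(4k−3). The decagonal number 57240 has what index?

Set n(4n−3) = 57240, giving 4n² − 3n − 57240 = 0.
The discriminant is 9 + 16·57240 = 915849, and √915849 = 957.
So n = (3 + 957) / 8 = 960/8 = 120.

120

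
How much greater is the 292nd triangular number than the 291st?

292

Consecutive triangular numbers differ by n: T_{292} − T_{291} = 292.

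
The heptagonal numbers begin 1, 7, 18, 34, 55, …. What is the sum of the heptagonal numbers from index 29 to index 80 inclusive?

Σ i(5i−3)/2 = (5Σi² − 3Σi) / 2 over i = 29..80.
Σi = 3240 − 406 = 2834 and Σi² = 173880 − 7714 = 166166.
(5·166166 − 3·2834) / 2 = 822328/2 = 411164.

411164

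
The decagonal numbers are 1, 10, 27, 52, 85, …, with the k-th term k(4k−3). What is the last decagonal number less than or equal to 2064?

2047

Solve n(4n−3) ≤ 2064 for integer n.
n = 23 gives 2047 ≤ 2064, while n = 24 gives 2232 > 2064; so the answer is 2047.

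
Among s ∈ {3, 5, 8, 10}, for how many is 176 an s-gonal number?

2

s = 3: P(3, 18) = 171 and P(3, 19) = 190; 176 is not s-gonal.
s = 5: P(5, 11) = 176. ✓
s = 8: P(8, 8) = 176. ✓
s = 10: P(10, 7) = 175 and P(10, 8) = 232; 176 is not s-gonal.
Hits: s ∈ {5, 8} → 2.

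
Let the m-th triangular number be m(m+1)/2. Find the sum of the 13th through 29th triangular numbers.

4131

Σ i(i+1)/2 = (Σi² + Σi) / 2 over i = 13..29.
Σi = 435 − 78 = 357 and Σi² = 8555 − 650 = 7905.
(1·7905 + 1·357) / 2 = 8262/2 = 4131.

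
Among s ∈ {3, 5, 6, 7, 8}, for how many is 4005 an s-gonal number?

s = 3: P(3, 89) = 4005. ✓
s = 5: P(5, 51) = 3876 and P(5, 52) = 4030; 4005 is not s-gonal.
s = 6: P(6, 45) = 4005. ✓
s = 7: P(7, 40) = 3940 and P(7, 41) = 4141; 4005 is not s-gonal.
s = 8: P(8, 36) = 3816 and P(8, 37) = 4033; 4005 is not s-gonal.
Hits: s ∈ {3, 6} → 2.

2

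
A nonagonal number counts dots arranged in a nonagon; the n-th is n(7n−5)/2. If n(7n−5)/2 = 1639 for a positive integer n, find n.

22

Set n(7n−5)/2 = 1639, giving 7n² − 5n − 3278 = 0.
The discriminant is 25 + 56·1639 = 91809, and √91809 = 303.
So n = (5 + 303) / 14 = 308/14 = 22.
Check: 22·(7·22 − 5)/2 = 1639. ✓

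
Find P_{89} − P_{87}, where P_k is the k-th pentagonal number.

89·(3·89 − 1)/2 = 11837 and 87·(3·87 − 1)/2 = 11310.
Difference: 11837 − 11310 = 527.

527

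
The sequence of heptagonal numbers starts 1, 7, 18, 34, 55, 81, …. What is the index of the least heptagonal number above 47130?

Solve n(5n−3)/2 > 47130 for integer n.
The largest n with value ≤ 47130 is 137 (since 46717 ≤ 47130 < 47403), so the first above is n = 138, value 47403.

138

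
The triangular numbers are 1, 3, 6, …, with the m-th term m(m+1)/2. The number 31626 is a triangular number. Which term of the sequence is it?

Set n(n+1)/2 = 31626, giving n² + n − 63252 = 0.
So n = (-1 + 503) / 2 = 502/2 = 251.

251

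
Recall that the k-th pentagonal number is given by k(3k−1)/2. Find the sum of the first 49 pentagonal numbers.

Σ i(3i−1)/2 = (3Σi² − Σi) / 2 over i = 1..49.
Σi = 1225 and Σi² = 40425.
(3·40425 − 1·1225) / 2 = 120050/2 = 60025.

60025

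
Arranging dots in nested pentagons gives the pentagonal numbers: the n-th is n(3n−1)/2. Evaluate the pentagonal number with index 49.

The 49th pentagonal number is n(3n−1)/2 with n = 49.
49·(3·49 − 1)/2 = 49·146/2 = 49·73 = 3577.

3577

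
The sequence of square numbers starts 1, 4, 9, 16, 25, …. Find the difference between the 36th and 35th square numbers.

71

n² − (n−1)² = 2n − 1, so 36² − 35² = 2·36 − 1 = 71.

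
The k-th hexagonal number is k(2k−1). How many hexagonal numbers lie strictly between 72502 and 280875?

184

The n-th hexagonal number is n(2n−1).
Smallest index with value > 72502: n = 191 (giving 72771).
Largest index with value < 280875: n = 374 (giving 279378).
Indices 191 through 374: 184 terms.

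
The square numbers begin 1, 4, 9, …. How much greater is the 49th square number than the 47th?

49² = 2401 and 47² = 2209.
Difference: 2401 − 2209 = 192.

192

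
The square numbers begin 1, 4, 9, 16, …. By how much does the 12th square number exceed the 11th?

23

n² − (n−1)² = 2n − 1, so 12² − 11² = 2·12 − 1 = 23.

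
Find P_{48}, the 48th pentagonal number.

The 48th pentagonal number is n(3n−1)/2 with n = 48.
48·(3·48 − 1)/2 = 48·143/2 = 3432.

3432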